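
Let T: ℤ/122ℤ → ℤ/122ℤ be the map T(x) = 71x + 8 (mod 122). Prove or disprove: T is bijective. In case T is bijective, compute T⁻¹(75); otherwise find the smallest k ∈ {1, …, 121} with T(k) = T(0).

Recall that T is injective when T(x_1) = T(x_2) forces x_1 = x_2.
If T(x_1) = T(x_2), then 71x_1 ≡ 71x_2 (mod 122). Because gcd(71, 122) = 1, we may cancel 71 to get x_1 ≡ x_2 (mod 122).
We now compute 71⁻¹ mod 122 explicitly. Euclid's algorithm: 122 = 1·71 + 51, 71 = 1·51 + 20, 51 = 2·20 + 11, 20 = 1·11 + 9, 11 = 1·9 + 2, 9 = 4·2 + 1; back-substituting gives 1 = 55·71 − 32·122, so 71⁻¹ ≡ 55 (mod 122).
Then y ↦ 55(y − 8) is a two-sided inverse to T, so every y ∈ ℤ/122ℤ has a preimage.
Hence T is bijective.
Since T is bijective, we find T⁻¹(75): we need 71x ≡ 75 − 8 ≡ 67 (mod 122). Using 71⁻¹ = 55: x ≡ 55·67 = 3685 = 30·122 + 25, so x = 25.
Check: T(25) = 71·25 + 8 = 1783 = 14·122 + 75 ≡ 75 (mod 122).

25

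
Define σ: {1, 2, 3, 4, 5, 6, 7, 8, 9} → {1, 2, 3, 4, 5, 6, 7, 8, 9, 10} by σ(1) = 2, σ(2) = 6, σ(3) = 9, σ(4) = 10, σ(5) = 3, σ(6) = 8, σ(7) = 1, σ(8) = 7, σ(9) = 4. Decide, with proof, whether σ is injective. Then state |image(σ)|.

The values σ(1), …, σ(9) are 2, 6, 9, 10, 3, 8, 1, 7, 4 — all distinct.
So σ(s) = σ(t) only when s = t, and σ is injective.
The image of σ is {1, 2, 3, 4, 6, 7, 8, 9, 10}, which has 9 elements.

9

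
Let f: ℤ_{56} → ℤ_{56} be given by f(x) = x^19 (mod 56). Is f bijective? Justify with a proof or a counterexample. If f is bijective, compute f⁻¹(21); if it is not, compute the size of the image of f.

35

f(0) = 0^19 = 0.
f(14): Repeated squaring mod 56: 14^1 ≡ 14, 14^2 ≡ 14² = 196 ≡ 28, 14^4 ≡ 28² = 784 ≡ 0, 14^8 ≡ 0² = 0, 14^16 ≡ 0² = 0. Since 19 = 16 + 2 + 1, 14^19 ≡ 0·28·14: 0·28 = 0, then 0·14 = 0. So 14^19 ≡ 0 (mod 56).
So f(0) = f(14) = 0 while 0 ≠ 14, thus f is not injective, hence not bijective.
Since f is not bijective, we determine |image(f)|. Computing x^19 mod 56 for each x (by repeated squaring, reducing mod 56 at every step), the values f(0), f(1), …, f(55) are: 0, 1, 16, 3, 32, 5, 48, 7, 8, 9, 24, 11, 40, 13, 0, 15, 16, 17, 32, 19, 48, 21, 8, 23, 24, 25, 40, 27, 0, 29, 16, 31, 32, 33, 48, 35, 8, 37, 24, 39, 40, 41, 0, 43, 16, 45, 32, 47, 48, 49, 8, 51, 24, 53, 40, 55.
The distinct values are {0, 1, 3, 5, 7, 8, 9, 11, 13, 15, 16, 17, 19, 21, 23, 24, 25, 27, 29, 31, 32, 33, 35, 37, 39, 40, 41, 43, 45, 47, 48, 49, 51, 53, 55}; there are 35 of them.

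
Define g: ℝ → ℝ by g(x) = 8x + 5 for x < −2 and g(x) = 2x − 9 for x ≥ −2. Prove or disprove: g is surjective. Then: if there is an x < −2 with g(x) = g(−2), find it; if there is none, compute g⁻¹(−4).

-9/4

Both pieces are strictly increasing (slopes 8 and 2), so each is injective on its own interval.
The left piece maps (−∞, −2) onto (−∞, −11); the right piece maps [−2, ∞) onto [−13, ∞).
The union (−∞, −11) ∪ [−13, ∞) covers ℝ, so g is surjective.
For the follow-up: the images overlap, so an x < −2 with g(x) = g(−2) exists. g(−2) = −13; solving 8x + 5 = −13 for x < −2 gives x = (−13 − 5)/8 = −9/4.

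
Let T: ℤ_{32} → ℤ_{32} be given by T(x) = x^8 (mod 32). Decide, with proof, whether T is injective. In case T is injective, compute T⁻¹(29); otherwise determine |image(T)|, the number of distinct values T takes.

T(0) = 0^8 = 0.
T(2): Repeated squaring mod 32: 2^1 ≡ 2, 2^2 ≡ 2² = 4, 2^4 ≡ 4² = 16, 2^8 ≡ 16² = 256 ≡ 0. So 2^8 ≡ 0 (mod 32).
So T(0) = T(2) = 0 while 0 ≠ 2, therefore T is not injective.
Since T is not injective, we determine |image(T)|. Computing x^8 mod 32 for each x (by repeated squaring, reducing mod 32 at every step), the values T(0), T(1), …, T(31) are: 0, 1, 0, 1, 0, 1, 0, 1, 0, 1, 0, 1, 0, 1, 0, 1, 0, 1, 0, 1, 0, 1, 0, 1, 0, 1, 0, 1, 0, 1, 0, 1.
The distinct values are {0, 1}; there are 2 of them.

2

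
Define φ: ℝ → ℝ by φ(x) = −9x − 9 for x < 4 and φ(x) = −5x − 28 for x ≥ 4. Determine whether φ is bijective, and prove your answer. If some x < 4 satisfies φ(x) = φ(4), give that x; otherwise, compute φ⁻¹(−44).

35/9

Both pieces are strictly decreasing (slopes −9 and −5), so each is injective on its own interval.
The left piece maps (−∞, 4) onto (−45, ∞); the right piece maps [4, ∞) onto (−∞, −48].
The images leave a gap (−45 has no preimage), so φ is not surjective, hence not bijective.
Because the two images are disjoint, no x < 4 has φ(x) = φ(4), so we compute φ⁻¹(−44): −44 lies in (−45, ∞), so solve −9x − 9 = −44: x = (−44 + 9)/(−9) = 35/9.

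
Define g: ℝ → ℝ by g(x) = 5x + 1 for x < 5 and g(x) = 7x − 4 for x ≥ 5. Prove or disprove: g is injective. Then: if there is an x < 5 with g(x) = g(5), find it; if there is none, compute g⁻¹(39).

43/7

Both pieces are strictly increasing (slopes 5 and 7), so each is injective on its own interval.
The left piece maps (−∞, 5) onto (−∞, 26); the right piece maps [5, ∞) onto [31, ∞).
These images are disjoint, so no value is attained by both pieces. Therefore g is injective.
Because the two images are disjoint, no x < 5 has g(x) = g(5), so we compute g⁻¹(39): 39 lies in [31, ∞), so solve 7x − 4 = 39: x = (39 + 4)/7 = 43/7.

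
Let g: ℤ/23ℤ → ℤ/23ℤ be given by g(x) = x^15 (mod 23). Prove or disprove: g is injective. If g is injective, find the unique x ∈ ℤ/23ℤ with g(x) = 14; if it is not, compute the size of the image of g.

Since 23 is prime, the nonzero elements of ℤ/23ℤ form a cyclic group of order 22.
As gcd(15, 22) = 1, raising to the 15th power is a bijection on this group: if s^15 ≡ t^15 then (st^{−1})^15 = 1, and the only element of order dividing gcd(15, 22) = 1 is 1, so s = t.
With g(0) = 0 this makes g injective on all of ℤ/23ℤ, hence bijective (finite equal-size domain and codomain). In particular g is injective.
Since g is injective, we find the preimage of 14. The inverse of x ↦ x^15 on (ℤ/23ℤ)^× is x ↦ x^3, because 15·3 = 45 = 2·22 + 1 ≡ 1 (mod 22) and x^{22} = 1 for x ≠ 0 (Fermat). So g⁻¹(14) = 14^3 mod 23.
Repeated squaring mod 23: 14^1 ≡ 14, 14^2 ≡ 14² = 196 ≡ 12. Since 3 = 2 + 1, 14^3 ≡ 12·14: 12·14 = 168 ≡ 7. So 14^3 ≡ 7 (mod 23).
Hence g⁻¹(14) = 7.

7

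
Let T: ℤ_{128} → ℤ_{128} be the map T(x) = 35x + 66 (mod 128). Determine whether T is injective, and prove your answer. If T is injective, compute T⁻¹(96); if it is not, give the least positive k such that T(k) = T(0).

Suppose T(u) = T(v) in ℤ_{128}. Then 35u + 66 ≡ 35v + 66 (mod 128), hence 35(u − v) ≡ 0 (mod 128).
Since gcd(35, 128) = 1, 35 is invertible modulo 128, therefore u − v ≡ 0 (mod 128), i.e. u = v.
Therefore T is injective.
We now compute 35⁻¹ mod 128 explicitly. Euclid's algorithm: 128 = 3·35 + 23, 35 = 1·23 + 12, 23 = 1·12 + 11, 12 = 1·11 + 1; back-substituting gives 1 = 11·35 − 3·128, so 35⁻¹ ≡ 11 (mod 128).
Since T is injective, we compute T⁻¹(96): solve 35x + 66 ≡ 96 (mod 128), i.e. 35x ≡ 30 (mod 128).
Multiplying by 35⁻¹ = 11 gives x ≡ 11·30 = 330 = 2·128 + 74 ≡ 74 (mod 128).
Check: T(74) = 35·74 + 66 = 2656 = 20·128 + 96 ≡ 96 (mod 128).

74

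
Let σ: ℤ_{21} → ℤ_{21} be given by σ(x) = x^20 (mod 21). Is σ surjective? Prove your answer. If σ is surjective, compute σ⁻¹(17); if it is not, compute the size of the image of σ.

σ(2): Repeated squaring mod 21: 2^1 ≡ 2, 2^2 ≡ 2² = 4, 2^4 ≡ 4² = 16, 2^8 ≡ 16² = 256 ≡ 4, 2^16 ≡ 4² = 16. Since 20 = 16 + 4, 2^20 ≡ 16·16: 16·16 = 256 ≡ 4. So 2^20 ≡ 4 (mod 21).
σ(5): Repeated squaring mod 21: 5^1 ≡ 5, 5^2 ≡ 5² = 25 ≡ 4, 5^4 ≡ 4² = 16, 5^8 ≡ 16² = 256 ≡ 4, 5^16 ≡ 4² = 16. Since 20 = 16 + 4, 5^20 ≡ 16·16: 16·16 = 256 ≡ 4. So 5^20 ≡ 4 (mod 21).
So σ(2) = σ(5) = 4 while 2 ≠ 5, therefore σ is not injective.
A non-injective map from the 21-element set ℤ_{21} to itself takes at most 20 distinct values, so it cannot be surjective. Hence σ is not surjective.
Since σ is not surjective, we determine |image(σ)|. Computing x^20 mod 21 for each x (by repeated squaring, reducing mod 21 at every step), the values σ(0), σ(1), …, σ(20) are: 0, 1, 4, 9, 16, 4, 15, 7, 1, 18, 16, 16, 18, 1, 7, 15, 4, 16, 9, 4, 1.
The distinct values are {0, 1, 4, 7, 9, 15, 16, 18}; there are 8 of them.

8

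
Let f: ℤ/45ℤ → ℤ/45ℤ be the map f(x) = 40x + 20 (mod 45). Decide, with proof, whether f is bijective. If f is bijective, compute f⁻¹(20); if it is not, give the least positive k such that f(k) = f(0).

Recall: f is injective when f(s) = f(t) forces s = t.
We have gcd(40, 45) = 5 > 1. Taking s = 0 and t = 9: f(0) = 20 and f(9) = 40·9 + 20 = 380 ≡ 20 (mod 45).
So f(0) = f(9) while 0 ≠ 9, thus f is not injective, hence not bijective.
Since f is not bijective, we find the least positive k with f(k) = f(0): this means 40k ≡ 0 (mod 45), i.e. 45 ∣ 40k. Since gcd(40, 45) = 5, dividing through by 5 this holds exactly when 9 ∣ 8k, and as gcd(8, 9) = 1, exactly when 9 ∣ k.
The smallest positive such k is 9.

9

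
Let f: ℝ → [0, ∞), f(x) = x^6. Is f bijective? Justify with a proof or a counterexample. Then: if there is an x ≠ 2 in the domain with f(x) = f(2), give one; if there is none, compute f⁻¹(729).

f(2) = 64 = (−2)^6 = f(−2) (since 6 is even), with 2 ≠ −2. So f is not injective, hence not bijective.
For the follow-up, such an x exists: taking x = −2 ∈ ℝ gives f(−2) = 64 = f(2) with −2 ≠ 2.

-2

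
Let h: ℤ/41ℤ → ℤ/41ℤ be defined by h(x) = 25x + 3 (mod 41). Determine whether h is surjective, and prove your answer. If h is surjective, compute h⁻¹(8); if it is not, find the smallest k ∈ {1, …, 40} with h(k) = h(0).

Recall: surjectivity means every element of the codomain has a preimage under h.
Since gcd(25, 41) = 1, 25 is invertible modulo 41. Euclid's algorithm: 41 = 1·25 + 16, 25 = 1·16 + 9, 16 = 1·9 + 7, 9 = 1·7 + 2, 7 = 3·2 + 1; back-substituting gives 1 = 23·25 − 14·41, so 25⁻¹ ≡ 23 (mod 41).
For any y ∈ ℤ/41ℤ, x = 23(y − 3) mod 41 satisfies h(x) = 25·23(y − 3) + 3 ≡ y (since 25·23 ≡ 1 mod 41). So every y has a preimage.
Therefore h is surjective.
Since h is surjective, we find h⁻¹(8): we need 25x ≡ 8 − 3 ≡ 5 (mod 41). Using 25⁻¹ = 23: x ≡ 23·5 = 115 = 2·41 + 33, so x = 33.
Check: h(33) = 25·33 + 3 = 828 = 20·41 + 8 ≡ 8 (mod 41).

33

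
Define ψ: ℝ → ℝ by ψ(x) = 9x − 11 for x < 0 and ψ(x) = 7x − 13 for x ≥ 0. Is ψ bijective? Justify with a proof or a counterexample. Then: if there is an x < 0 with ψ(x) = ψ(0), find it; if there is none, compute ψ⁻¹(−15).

Both pieces are strictly increasing (slopes 9 and 7), so each is injective on its own interval.
The left piece maps (−∞, 0) onto (−∞, −11); the right piece maps [0, ∞) onto [−13, ∞).
These images overlap. In particular ψ(0) = −13 (right piece), and solving 9x − 11 = −13 on the left piece gives x = −2/9 < 0.
So ψ(−2/9) = ψ(0) with −2/9 ≠ 0, and ψ is not injective, hence not bijective. This x = −2/9 is the requested value below 0.

-2/9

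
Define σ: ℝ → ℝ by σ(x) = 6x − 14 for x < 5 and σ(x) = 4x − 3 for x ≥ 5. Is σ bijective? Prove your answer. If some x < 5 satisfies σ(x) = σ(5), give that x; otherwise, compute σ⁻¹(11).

Both pieces are strictly increasing (slopes 6 and 4), so each is injective on its own interval.
The left piece maps (−∞, 5) onto (−∞, 16); the right piece maps [5, ∞) onto [17, ∞).
The images leave a gap (16 has no preimage), so σ is not surjective, hence not bijective.
Because the two images are disjoint, no x < 5 has σ(x) = σ(5), so we compute σ⁻¹(11): 11 lies in (−∞, 16), so solve 6x − 14 = 11: x = (11 + 14)/6 = 25/6.

25/6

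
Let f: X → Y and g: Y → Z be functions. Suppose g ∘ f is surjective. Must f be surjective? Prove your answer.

No. Take X = {0, 1, 2}, Y = {0, 1, 2, 3, 4}, Z = {0}, f(a) = 0 for every a ∈ X, and g(b) = 0 for every b ∈ Y.
Then g ∘ f is surjective onto {0}, but 4 ∈ Y has no preimage under f, so f is not surjective.

not surjective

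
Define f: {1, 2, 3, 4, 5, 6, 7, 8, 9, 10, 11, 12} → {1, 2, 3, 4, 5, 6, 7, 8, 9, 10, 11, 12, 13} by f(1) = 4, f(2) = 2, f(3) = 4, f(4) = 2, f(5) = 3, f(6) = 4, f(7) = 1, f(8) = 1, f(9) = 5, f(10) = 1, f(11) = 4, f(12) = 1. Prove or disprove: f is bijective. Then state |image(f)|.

f(1) = 4 = f(3) with 1 ≠ 3, so f is not injective, hence not bijective.
The image of f is {1, 2, 3, 4, 5}, which has 5 elements.

5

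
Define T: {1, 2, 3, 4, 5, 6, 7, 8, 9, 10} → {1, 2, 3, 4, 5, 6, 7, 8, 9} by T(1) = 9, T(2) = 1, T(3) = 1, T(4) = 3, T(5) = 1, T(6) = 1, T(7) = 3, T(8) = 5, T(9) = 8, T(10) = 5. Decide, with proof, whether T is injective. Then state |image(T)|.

T(2) = 1 = T(3) with 2 ≠ 3, so T is not injective.
The image of T is {1, 3, 5, 8, 9}, which has 5 elements.

5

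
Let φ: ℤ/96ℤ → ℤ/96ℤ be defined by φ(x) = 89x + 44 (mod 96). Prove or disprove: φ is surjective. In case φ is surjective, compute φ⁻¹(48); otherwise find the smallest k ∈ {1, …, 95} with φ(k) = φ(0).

68

Since gcd(89, 96) = 1, 89 is invertible modulo 96. Euclid's algorithm: 96 = 1·89 + 7, 89 = 12·7 + 5, 7 = 1·5 + 2, 5 = 2·2 + 1; back-substituting gives 1 = 41·89 − 38·96, so 89⁻¹ ≡ 41 (mod 96).
For any y ∈ ℤ/96ℤ, x = 41(y − 44) mod 96 satisfies φ(x) = 89·41(y − 44) + 44 ≡ y (since 89·41 ≡ 1 mod 96). So every y has a preimage.
Thus φ is surjective.
Since φ is surjective, we compute φ⁻¹(48): solve 89x + 44 ≡ 48 (mod 96), i.e. 89x ≡ 4 (mod 96).
Multiplying by 89⁻¹ = 41 gives x ≡ 41·4 = 164 = 1·96 + 68 ≡ 68 (mod 96).
Check: φ(68) = 89·68 + 44 = 6096 = 63·96 + 48 ≡ 48 (mod 96).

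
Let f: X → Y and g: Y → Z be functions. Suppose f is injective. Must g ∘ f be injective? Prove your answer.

No. Take X = Y = Z = {0, 1}, f = identity (injective), and g(x) = 0 for every x.
Then (g ∘ f)(0) = 0 = (g ∘ f)(1) with 0 ≠ 1, so g ∘ f is not injective.

not injective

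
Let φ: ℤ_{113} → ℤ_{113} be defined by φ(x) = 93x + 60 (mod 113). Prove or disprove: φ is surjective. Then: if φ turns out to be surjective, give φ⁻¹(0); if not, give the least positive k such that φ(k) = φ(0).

Recall that φ is surjective if every y in the codomain equals φ(x) for some x in the domain.
Since gcd(93, 113) = 1, 93 is invertible modulo 113. Euclid's algorithm: 113 = 1·93 + 20, 93 = 4·20 + 13, 20 = 1·13 + 7, 13 = 1·7 + 6, 7 = 1·6 + 1; back-substituting gives 1 = 96·93 − 79·113, so 93⁻¹ ≡ 96 (mod 113).
For any y ∈ ℤ_{113}, x = 96(y − 60) mod 113 satisfies φ(x) = 93·96(y − 60) + 60 ≡ y (since 93·96 ≡ 1 mod 113). So every y has a preimage.
Therefore φ is surjective.
Since φ is surjective, we compute φ⁻¹(0): solve 93x + 60 ≡ 0 (mod 113), i.e. 93x ≡ 53 (mod 113).
Multiplying by 93⁻¹ = 96 gives x ≡ 96·53 = 5088 = 45·113 + 3 ≡ 3 (mod 113).
Check: φ(3) = 93·3 + 60 = 339 = 3·113 + 0 ≡ 0 (mod 113).

3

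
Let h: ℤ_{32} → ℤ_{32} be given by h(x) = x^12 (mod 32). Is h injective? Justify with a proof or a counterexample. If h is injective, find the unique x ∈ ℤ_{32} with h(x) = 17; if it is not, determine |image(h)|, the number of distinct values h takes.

3

h(0) = 0^12 = 0.
h(2): Repeated squaring mod 32: 2^1 ≡ 2, 2^2 ≡ 2² = 4, 2^4 ≡ 4² = 16, 2^8 ≡ 16² = 256 ≡ 0. Since 12 = 8 + 4, 2^12 ≡ 0·16: 0·16 = 0. So 2^12 ≡ 0 (mod 32).
So h(0) = h(2) = 0 while 0 ≠ 2, therefore h is not injective.
Since h is not injective, we determine |image(h)|. Computing x^12 mod 32 for each x (by repeated squaring, reducing mod 32 at every step), the values h(0), h(1), …, h(31) are: 0, 1, 0, 17, 0, 17, 0, 1, 0, 1, 0, 17, 0, 17, 0, 1, 0, 1, 0, 17, 0, 17, 0, 1, 0, 1, 0, 17, 0, 17, 0, 1.
The distinct values are {0, 1, 17}; there are 3 of them.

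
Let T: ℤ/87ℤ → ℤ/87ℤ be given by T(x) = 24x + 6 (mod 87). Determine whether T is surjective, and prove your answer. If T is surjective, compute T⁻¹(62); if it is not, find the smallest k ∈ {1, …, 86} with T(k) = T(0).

Since gcd(24, 87) = 3, we have 24x ≡ 0 (mod 3) for all x, so T(x) ≡ 0 (mod 3).
But 1 ≢ 0 (mod 3), so 1 ∈ ℤ/87ℤ has no preimage. So T is not surjective.
Since T is not surjective, we find the least positive k with T(k) = T(0): this means 24k ≡ 0 (mod 87), i.e. 87 ∣ 24k. Since gcd(24, 87) = 3, dividing through by 3 this holds exactly when 29 ∣ 8k, and as gcd(8, 29) = 1, exactly when 29 ∣ k.
The smallest positive such k is 29.

29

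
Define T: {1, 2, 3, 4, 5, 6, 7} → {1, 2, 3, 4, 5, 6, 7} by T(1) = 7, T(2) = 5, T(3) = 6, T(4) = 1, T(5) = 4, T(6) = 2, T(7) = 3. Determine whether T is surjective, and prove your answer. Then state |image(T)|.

Every element of the codomain has a preimage: 1 = T(4), 2 = T(6), 3 = T(7), 4 = T(5), 5 = T(2), 6 = T(3), 7 = T(1).
Thus T is surjective.
The image of T is {1, 2, 3, 4, 5, 6, 7}, which has 7 elements.

7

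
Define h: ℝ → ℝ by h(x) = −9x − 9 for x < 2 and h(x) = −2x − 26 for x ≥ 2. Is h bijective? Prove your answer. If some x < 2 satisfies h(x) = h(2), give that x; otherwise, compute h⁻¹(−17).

8/9

Both pieces are strictly decreasing (slopes −9 and −2), so each is injective on its own interval.
The left piece maps (−∞, 2) onto (−27, ∞); the right piece maps [2, ∞) onto (−∞, −30].
The images leave a gap (−27 has no preimage), so h is not surjective, hence not bijective.
Because the two images are disjoint, no x < 2 has h(x) = h(2), so we compute h⁻¹(−17): −17 lies in (−27, ∞), so solve −9x − 9 = −17: x = (−17 + 9)/(−9) = 8/9.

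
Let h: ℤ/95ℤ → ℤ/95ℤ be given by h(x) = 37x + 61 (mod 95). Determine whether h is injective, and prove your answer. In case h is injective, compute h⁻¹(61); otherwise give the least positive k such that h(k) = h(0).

0

Suppose h(u) = h(v) in ℤ/95ℤ. Then 37u + 61 ≡ 37v + 61 (mod 95), so 37(u − v) ≡ 0 (mod 95).
Since gcd(37, 95) = 1, 37 is invertible modulo 95, therefore u − v ≡ 0 (mod 95), i.e. u = v.
So h is injective.
We now compute 37⁻¹ mod 95 explicitly. Euclid's algorithm: 95 = 2·37 + 21, 37 = 1·21 + 16, 21 = 1·16 + 5, 16 = 3·5 + 1; back-substituting gives 1 = 18·37 − 7·95, so 37⁻¹ ≡ 18 (mod 95).
Since h is injective, we find h⁻¹(61): we need 37x ≡ 61 − 61 ≡ 0 (mod 95). Using 37⁻¹ = 18: x ≡ 18·0 = 0, so x = 0.
Check: h(0) = 37·0 + 61 = 61 ≡ 61 (mod 95).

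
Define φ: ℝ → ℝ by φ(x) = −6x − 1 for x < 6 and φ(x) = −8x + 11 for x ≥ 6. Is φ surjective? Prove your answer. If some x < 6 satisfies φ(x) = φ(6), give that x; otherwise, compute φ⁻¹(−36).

35/6

Both pieces are strictly decreasing (slopes −6 and −8), so each is injective on its own interval.
The left piece maps (−∞, 6) onto (−37, ∞); the right piece maps [6, ∞) onto (−∞, −37].
These images together cover ℝ, so φ is surjective.
Because the two images are disjoint, no x < 6 has φ(x) = φ(6), so we compute φ⁻¹(−36): −36 lies in (−37, ∞), so solve −6x − 1 = −36: x = (−36 + 1)/(−6) = 35/6.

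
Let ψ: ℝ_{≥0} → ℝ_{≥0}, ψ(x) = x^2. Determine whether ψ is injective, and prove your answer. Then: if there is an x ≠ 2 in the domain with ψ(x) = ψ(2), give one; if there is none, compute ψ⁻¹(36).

6

On ℝ_{≥0}, x ↦ x^2 is strictly increasing, so ψ(s) = ψ(t) forces s = t. So ψ is injective.
Since x ↦ x^2 is strictly increasing on ℝ_{≥0}, it is injective there, so no x ≠ 2 in the domain has ψ(x) = ψ(2). We therefore compute ψ⁻¹(36) = 36^{1/2} = 6 (indeed 6^2 = 36).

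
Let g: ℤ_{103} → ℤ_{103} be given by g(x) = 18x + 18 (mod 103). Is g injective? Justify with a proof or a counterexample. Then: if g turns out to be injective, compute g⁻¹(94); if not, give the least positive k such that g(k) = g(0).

50

Suppose g(u) = g(v) in ℤ_{103}. Then 18u + 18 ≡ 18v + 18 (mod 103), hence 18(u − v) ≡ 0 (mod 103).
Since gcd(18, 103) = 1, 18 is invertible modulo 103, so u − v ≡ 0 (mod 103), i.e. u = v.
Thus g is injective.
We now compute 18⁻¹ mod 103 explicitly. Euclid's algorithm: 103 = 5·18 + 13, 18 = 1·13 + 5, 13 = 2·5 + 3, 5 = 1·3 + 2, 3 = 1·2 + 1; back-substituting gives 1 = 63·18 − 11·103, so 18⁻¹ ≡ 63 (mod 103).
Since g is injective, we compute g⁻¹(94): solve 18x + 18 ≡ 94 (mod 103), i.e. 18x ≡ 76 (mod 103).
Multiplying by 18⁻¹ = 63 gives x ≡ 63·76 = 4788 = 46·103 + 50 ≡ 50 (mod 103).
Check: g(50) = 18·50 + 18 = 918 = 8·103 + 94 ≡ 94 (mod 103).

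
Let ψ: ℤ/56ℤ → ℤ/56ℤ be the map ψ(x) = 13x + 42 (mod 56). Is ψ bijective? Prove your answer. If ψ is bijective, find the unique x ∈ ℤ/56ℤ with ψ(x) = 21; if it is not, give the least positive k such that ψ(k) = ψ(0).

7

Suppose ψ(u) = ψ(v) in ℤ/56ℤ. Then 13u + 42 ≡ 13v + 42 (mod 56), therefore 13(u − v) ≡ 0 (mod 56).
Since gcd(13, 56) = 1, 13 is invertible modulo 56, thus u − v ≡ 0 (mod 56), i.e. u = v.
We now compute 13⁻¹ mod 56 explicitly. Euclid's algorithm: 56 = 4·13 + 4, 13 = 3·4 + 1; back-substituting gives 1 = 13·13 − 3·56, so 13⁻¹ ≡ 13 (mod 56).
Then y ↦ 13(y − 42) is a two-sided inverse to ψ, so every y ∈ ℤ/56ℤ has a preimage.
So ψ is bijective.
Since ψ is bijective, we find ψ⁻¹(21): we need 13x ≡ 21 − 42 ≡ 35 (mod 56). Using 13⁻¹ = 13: x ≡ 13·35 = 455 = 8·56 + 7, so x = 7.
Check: ψ(7) = 13·7 + 42 = 133 = 2·56 + 21 ≡ 21 (mod 56).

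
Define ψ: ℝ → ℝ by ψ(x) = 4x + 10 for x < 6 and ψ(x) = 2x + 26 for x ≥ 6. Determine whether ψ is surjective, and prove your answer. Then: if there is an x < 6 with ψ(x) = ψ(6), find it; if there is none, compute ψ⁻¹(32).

Both pieces are strictly increasing (slopes 4 and 2), so each is injective on its own interval.
The left piece maps (−∞, 6) onto (−∞, 34); the right piece maps [6, ∞) onto [38, ∞).
The union (−∞, 34) ∪ [38, ∞) omits the interval between 34 and 38; in particular 34 has no preimage. So ψ is not surjective.
Because the two images are disjoint, no x < 6 has ψ(x) = ψ(6), so we compute ψ⁻¹(32): 32 lies in (−∞, 34), so solve 4x + 10 = 32: x = (32 − 10)/4 = 11/2.

11/2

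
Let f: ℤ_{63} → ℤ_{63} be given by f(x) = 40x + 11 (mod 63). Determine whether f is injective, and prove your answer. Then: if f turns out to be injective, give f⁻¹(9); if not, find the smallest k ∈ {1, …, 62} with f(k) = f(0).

Recall: f is injective when f(a) = f(b) forces a = b.
If f(a) = f(b), then 40a ≡ 40b (mod 63). Because gcd(40, 63) = 1, we may cancel 40 to get a ≡ b (mod 63).
Therefore f is injective.
We now compute 40⁻¹ mod 63 explicitly. Euclid's algorithm: 63 = 1·40 + 23, 40 = 1·23 + 17, 23 = 1·17 + 6, 17 = 2·6 + 5, 6 = 1·5 + 1; back-substituting gives 1 = 52·40 − 33·63, so 40⁻¹ ≡ 52 (mod 63).
Since f is injective, we find f⁻¹(9): we need 40x ≡ 9 − 11 ≡ 61 (mod 63). Using 40⁻¹ = 52: x ≡ 52·61 = 3172 = 50·63 + 22, so x = 22.
Check: f(22) = 40·22 + 11 = 891 = 14·63 + 9 ≡ 9 (mod 63).

22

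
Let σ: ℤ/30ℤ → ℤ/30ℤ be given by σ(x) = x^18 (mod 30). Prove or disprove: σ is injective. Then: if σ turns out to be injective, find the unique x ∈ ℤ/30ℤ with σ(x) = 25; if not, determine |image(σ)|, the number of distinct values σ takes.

12

σ(2): Repeated squaring mod 30: 2^1 ≡ 2, 2^2 ≡ 2² = 4, 2^4 ≡ 4² = 16, 2^8 ≡ 16² = 256 ≡ 16, 2^16 ≡ 16² = 256 ≡ 16. Since 18 = 16 + 2, 2^18 ≡ 16·4: 16·4 = 64 ≡ 4. So 2^18 ≡ 4 (mod 30).
σ(8): Repeated squaring mod 30: 8^1 ≡ 8, 8^2 ≡ 8² = 64 ≡ 4, 8^4 ≡ 4² = 16, 8^8 ≡ 16² = 256 ≡ 16, 8^16 ≡ 16² = 256 ≡ 16. Since 18 = 16 + 2, 8^18 ≡ 16·4: 16·4 = 64 ≡ 4. So 8^18 ≡ 4 (mod 30).
So σ(2) = σ(8) = 4 while 2 ≠ 8, therefore σ is not injective.
Since σ is not injective, we determine |image(σ)|. Computing x^18 mod 30 for each x (by repeated squaring, reducing mod 30 at every step), the values σ(0), σ(1), …, σ(29) are: 0, 1, 4, 9, 16, 25, 6, 19, 4, 21, 10, 1, 24, 19, 16, 15, 16, 19, 24, 1, 10, 21, 4, 19, 6, 25, 16, 9, 4, 1.
The distinct values are {0, 1, 4, 6, 9, 10, 15, 16, 19, 21, 24, 25}; there are 12 of them.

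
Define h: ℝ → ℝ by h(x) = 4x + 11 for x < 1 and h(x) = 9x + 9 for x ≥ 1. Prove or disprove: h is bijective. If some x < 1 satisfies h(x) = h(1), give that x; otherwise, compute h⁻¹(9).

-1/2

Both pieces are strictly increasing (slopes 4 and 9), so each is injective on its own interval.
The left piece maps (−∞, 1) onto (−∞, 15); the right piece maps [1, ∞) onto [18, ∞).
The images leave a gap (15 has no preimage), so h is not surjective, hence not bijective.
Because the two images are disjoint, no x < 1 has h(x) = h(1), so we compute h⁻¹(9): 9 lies in (−∞, 15), so solve 4x + 11 = 9: x = (9 − 11)/4 = −1/2.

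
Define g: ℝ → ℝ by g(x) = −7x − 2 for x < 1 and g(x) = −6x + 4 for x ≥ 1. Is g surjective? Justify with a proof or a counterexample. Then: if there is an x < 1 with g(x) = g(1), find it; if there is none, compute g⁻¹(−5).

Both pieces are strictly decreasing (slopes −7 and −6), so each is injective on its own interval.
The left piece maps (−∞, 1) onto (−9, ∞); the right piece maps [1, ∞) onto (−∞, −2].
The union (−9, ∞) ∪ (−∞, −2] covers ℝ, so g is surjective.
For the follow-up: the images overlap, so an x < 1 with g(x) = g(1) exists. g(1) = −2; solving −7x − 2 = −2 for x < 1 gives x = (−2 + 2)/(−7) = 0.

0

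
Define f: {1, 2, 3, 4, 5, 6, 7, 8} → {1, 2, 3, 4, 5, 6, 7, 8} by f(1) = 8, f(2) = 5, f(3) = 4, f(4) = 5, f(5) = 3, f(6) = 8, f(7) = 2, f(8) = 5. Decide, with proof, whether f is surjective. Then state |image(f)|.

5

No element maps to 1, so f is not surjective.
The image of f is {2, 3, 4, 5, 8}, which has 5 elements.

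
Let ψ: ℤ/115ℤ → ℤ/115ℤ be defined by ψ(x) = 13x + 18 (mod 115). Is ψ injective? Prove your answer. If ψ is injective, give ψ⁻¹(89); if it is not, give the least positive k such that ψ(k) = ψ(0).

32

Suppose ψ(u) = ψ(v) in ℤ/115ℤ. Then 13u + 18 ≡ 13v + 18 (mod 115), thus 13(u − v) ≡ 0 (mod 115).
Since gcd(13, 115) = 1, 13 is invertible modulo 115, so u − v ≡ 0 (mod 115), i.e. u = v.
So ψ is injective.
We now compute 13⁻¹ mod 115 explicitly. Euclid's algorithm: 115 = 8·13 + 11, 13 = 1·11 + 2, 11 = 5·2 + 1; back-substituting gives 1 = 62·13 − 7·115, so 13⁻¹ ≡ 62 (mod 115).
Since ψ is injective, we compute ψ⁻¹(89): solve 13x + 18 ≡ 89 (mod 115), i.e. 13x ≡ 71 (mod 115).
Multiplying by 13⁻¹ = 62 gives x ≡ 62·71 = 4402 = 38·115 + 32 ≡ 32 (mod 115).
Check: ψ(32) = 13·32 + 18 = 434 = 3·115 + 89 ≡ 89 (mod 115).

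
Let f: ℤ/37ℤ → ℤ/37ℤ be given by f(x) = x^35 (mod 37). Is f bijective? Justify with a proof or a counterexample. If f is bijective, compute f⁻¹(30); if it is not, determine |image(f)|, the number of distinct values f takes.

Since 37 is prime, the nonzero elements of ℤ/37ℤ form a cyclic group of order 36.
As gcd(35, 36) = 1, raising to the 35th power is a bijection on this group: if a^35 ≡ b^35 then (ab^{−1})^35 = 1, and the only element of order dividing gcd(35, 36) = 1 is 1, so a = b.
With f(0) = 0 this makes f injective on all of ℤ/37ℤ, hence bijective (finite equal-size domain and codomain). In particular f is bijective.
Since f is bijective, we find the preimage of 30. The inverse of x ↦ x^35 on (ℤ/37ℤ)^× is x ↦ x^35, because 35·35 = 1225 = 34·36 + 1 ≡ 1 (mod 36) and x^{36} = 1 for x ≠ 0 (Fermat). So f⁻¹(30) = 30^35 mod 37.
Repeated squaring mod 37: 30^1 ≡ 30, 30^2 ≡ 30² = 900 ≡ 12, 30^4 ≡ 12² = 144 ≡ 33, 30^8 ≡ 33² = 1089 ≡ 16, 30^16 ≡ 16² = 256 ≡ 34, 30^32 ≡ 34² = 1156 ≡ 9. Since 35 = 32 + 2 + 1, 30^35 ≡ 9·12·30: 9·12 = 108 ≡ 34, then 34·30 = 1020 ≡ 21. So 30^35 ≡ 21 (mod 37).
Hence f⁻¹(30) = 21.

21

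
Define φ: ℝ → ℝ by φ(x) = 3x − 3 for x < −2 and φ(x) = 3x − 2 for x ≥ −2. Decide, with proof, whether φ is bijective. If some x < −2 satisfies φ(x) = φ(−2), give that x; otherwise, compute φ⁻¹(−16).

Both pieces are strictly increasing (slopes 3 and 3), so each is injective on its own interval.
The left piece maps (−∞, −2) onto (−∞, −9); the right piece maps [−2, ∞) onto [−8, ∞).
The images leave a gap (−9 has no preimage), so φ is not surjective, hence not bijective.
Because the two images are disjoint, no x < −2 has φ(x) = φ(−2), so we compute φ⁻¹(−16): −16 lies in (−∞, −9), so solve 3x − 3 = −16: x = (−16 + 3)/3 = −13/3.

-13/3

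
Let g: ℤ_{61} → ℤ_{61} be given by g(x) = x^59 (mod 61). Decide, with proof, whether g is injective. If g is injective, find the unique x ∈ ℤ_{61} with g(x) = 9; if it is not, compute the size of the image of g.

Since 61 is prime, the nonzero elements of ℤ_{61} form a cyclic group of order 60.
As gcd(59, 60) = 1, raising to the 59th power is a bijection on this group: if a^59 ≡ b^59 then (ab^{−1})^59 = 1, and the only element of order dividing gcd(59, 60) = 1 is 1, so a = b.
With g(0) = 0 this makes g injective on all of ℤ_{61}, hence bijective (finite equal-size domain and codomain). In particular g is injective.
Since g is injective, we find the preimage of 9. The inverse of x ↦ x^59 on (ℤ_{61})^× is x ↦ x^59, because 59·59 = 3481 = 58·60 + 1 ≡ 1 (mod 60) and x^{60} = 1 for x ≠ 0 (Fermat). So g⁻¹(9) = 9^59 mod 61.
Repeated squaring mod 61: 9^1 ≡ 9, 9^2 ≡ 9² = 81 ≡ 20, 9^4 ≡ 20² = 400 ≡ 34, 9^8 ≡ 34² = 1156 ≡ 58, 9^16 ≡ 58² = 3364 ≡ 9, 9^32 ≡ 9² = 81 ≡ 20. Since 59 = 32 + 16 + 8 + 2 + 1, 9^59 ≡ 20·9·58·20·9: 20·9 = 180 ≡ 58, then 58·58 = 3364 ≡ 9, then 9·20 = 180 ≡ 58, then 58·9 = 522 ≡ 34. So 9^59 ≡ 34 (mod 61).
Hence g⁻¹(9) = 34.

34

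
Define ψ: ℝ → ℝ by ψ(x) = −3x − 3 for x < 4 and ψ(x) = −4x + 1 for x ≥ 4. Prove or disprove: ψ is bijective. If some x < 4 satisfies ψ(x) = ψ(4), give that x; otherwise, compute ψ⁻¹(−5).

2/3

Both pieces are strictly decreasing (slopes −3 and −4), so each is injective on its own interval.
The left piece maps (−∞, 4) onto (−15, ∞); the right piece maps [4, ∞) onto (−∞, −15].
Since −15 = −15, the images partition ℝ: ψ is injective and surjective, hence bijective.
Because the two images are disjoint, no x < 4 has ψ(x) = ψ(4), so we compute ψ⁻¹(−5): −5 lies in (−15, ∞), so solve −3x − 3 = −5: x = (−5 + 3)/(−3) = 2/3.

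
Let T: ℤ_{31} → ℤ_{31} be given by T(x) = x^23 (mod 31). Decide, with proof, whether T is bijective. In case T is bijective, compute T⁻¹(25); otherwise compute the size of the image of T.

Since 31 is prime, the nonzero elements of ℤ_{31} form a cyclic group of order 30.
As gcd(23, 30) = 1, raising to the 23rd power is a bijection on this group: if s^23 ≡ t^23 then (st^{−1})^23 = 1, and the only element of order dividing gcd(23, 30) = 1 is 1, so s = t.
With T(0) = 0 this makes T injective on all of ℤ_{31}, hence bijective (finite equal-size domain and codomain). In particular T is bijective.
Since T is bijective, we find the preimage of 25. The inverse of x ↦ x^23 on (ℤ_{31})^× is x ↦ x^17, because 23·17 = 391 = 13·30 + 1 ≡ 1 (mod 30) and x^{30} = 1 for x ≠ 0 (Fermat). So T⁻¹(25) = 25^17 mod 31.
Repeated squaring mod 31: 25^1 ≡ 25, 25^2 ≡ 25² = 625 ≡ 5, 25^4 ≡ 5² = 25, 25^8 ≡ 25² = 625 ≡ 5, 25^16 ≡ 5² = 25. Since 17 = 16 + 1, 25^17 ≡ 25·25: 25·25 = 625 ≡ 5. So 25^17 ≡ 5 (mod 31).
Hence T⁻¹(25) = 5.

5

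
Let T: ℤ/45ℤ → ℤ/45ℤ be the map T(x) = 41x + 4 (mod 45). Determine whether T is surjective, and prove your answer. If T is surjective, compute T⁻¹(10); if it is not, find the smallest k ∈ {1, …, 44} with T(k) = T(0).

Recall: surjectivity means every element of the codomain has a preimage under T.
Since gcd(41, 45) = 1, 41 is invertible modulo 45. Euclid's algorithm: 45 = 1·41 + 4, 41 = 10·4 + 1; back-substituting gives 1 = 11·41 − 10·45, so 41⁻¹ ≡ 11 (mod 45).
For any y ∈ ℤ/45ℤ, x = 11(y − 4) mod 45 satisfies T(x) = 41·11(y − 4) + 4 ≡ y (since 41·11 ≡ 1 mod 45). So every y has a preimage.
Hence T is surjective.
Since T is surjective, we compute T⁻¹(10): solve 41x + 4 ≡ 10 (mod 45), i.e. 41x ≡ 6 (mod 45).
Multiplying by 41⁻¹ = 11 gives x ≡ 11·6 = 66 = 1·45 + 21 ≡ 21 (mod 45).
Check: T(21) = 41·21 + 4 = 865 = 19·45 + 10 ≡ 10 (mod 45).

21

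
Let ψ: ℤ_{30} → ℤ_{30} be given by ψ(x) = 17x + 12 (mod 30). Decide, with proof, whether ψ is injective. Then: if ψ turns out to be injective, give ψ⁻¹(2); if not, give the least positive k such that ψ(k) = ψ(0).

Recall: ψ is injective when ψ(a) = ψ(b) forces a = b.
If ψ(a) = ψ(b), then 17a ≡ 17b (mod 30). Because gcd(17, 30) = 1, we may cancel 17 to get a ≡ b (mod 30).
Hence ψ is injective.
We now compute 17⁻¹ mod 30 explicitly. Euclid's algorithm: 30 = 1·17 + 13, 17 = 1·13 + 4, 13 = 3·4 + 1; back-substituting gives 1 = 23·17 − 13·30, so 17⁻¹ ≡ 23 (mod 30).
Since ψ is injective, we find ψ⁻¹(2): we need 17x ≡ 2 − 12 ≡ 20 (mod 30). Using 17⁻¹ = 23: x ≡ 23·20 = 460 = 15·30 + 10, so x = 10.
Check: ψ(10) = 17·10 + 12 = 182 = 6·30 + 2 ≡ 2 (mod 30).

10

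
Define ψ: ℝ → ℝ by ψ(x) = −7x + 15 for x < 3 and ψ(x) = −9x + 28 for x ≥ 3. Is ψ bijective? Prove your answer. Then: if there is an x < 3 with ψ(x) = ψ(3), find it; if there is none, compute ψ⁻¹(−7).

Both pieces are strictly decreasing (slopes −7 and −9), so each is injective on its own interval.
The left piece maps (−∞, 3) onto (−6, ∞); the right piece maps [3, ∞) onto (−∞, 1].
These images overlap. In particular ψ(3) = 1 (right piece), and solving −7x + 15 = 1 on the left piece gives x = 2 < 3.
So ψ(2) = ψ(3) with 2 ≠ 3, and ψ is not injective, hence not bijective. This x = 2 is the requested value below 3.

2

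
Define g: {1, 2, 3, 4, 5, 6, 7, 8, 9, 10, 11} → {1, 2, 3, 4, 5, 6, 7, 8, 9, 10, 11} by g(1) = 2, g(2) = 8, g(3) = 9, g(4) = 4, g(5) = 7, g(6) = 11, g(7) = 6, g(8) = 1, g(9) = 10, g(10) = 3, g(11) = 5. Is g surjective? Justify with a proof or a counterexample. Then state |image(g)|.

11

Every element of the codomain has a preimage: 1 = g(8), 2 = g(1), 3 = g(10), 4 = g(4), 5 = g(11), 6 = g(7), 7 = g(5), 8 = g(2), 9 = g(3), 10 = g(9), 11 = g(6).
Therefore g is surjective.
The image of g is {1, 2, 3, 4, 5, 6, 7, 8, 9, 10, 11}, which has 11 elements.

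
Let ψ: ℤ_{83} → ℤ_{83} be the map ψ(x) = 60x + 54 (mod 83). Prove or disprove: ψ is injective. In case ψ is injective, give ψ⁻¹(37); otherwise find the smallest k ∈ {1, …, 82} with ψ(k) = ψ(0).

26

By definition, ψ is injective when ψ(s) = ψ(t) forces s = t.
Suppose ψ(s) = ψ(t) in ℤ_{83}. Then 60s + 54 ≡ 60t + 54 (mod 83), hence 60(s − t) ≡ 0 (mod 83).
Since gcd(60, 83) = 1, 60 is invertible modulo 83, hence s − t ≡ 0 (mod 83), i.e. s = t.
Therefore ψ is injective.
We now compute 60⁻¹ mod 83 explicitly. Euclid's algorithm: 83 = 1·60 + 23, 60 = 2·23 + 14, 23 = 1·14 + 9, 14 = 1·9 + 5, 9 = 1·5 + 4, 5 = 1·4 + 1; back-substituting gives 1 = 18·60 − 13·83, so 60⁻¹ ≡ 18 (mod 83).
Since ψ is injective, we find ψ⁻¹(37): we need 60x ≡ 37 − 54 ≡ 66 (mod 83). Using 60⁻¹ = 18: x ≡ 18·66 = 1188 = 14·83 + 26, so x = 26.
Check: ψ(26) = 60·26 + 54 = 1614 = 19·83 + 37 ≡ 37 (mod 83).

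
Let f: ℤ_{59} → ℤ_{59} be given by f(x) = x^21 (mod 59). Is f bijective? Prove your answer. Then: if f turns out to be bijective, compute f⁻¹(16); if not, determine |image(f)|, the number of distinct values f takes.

Since 59 is prime, the nonzero elements of ℤ_{59} form a cyclic group of order 58.
As gcd(21, 58) = 1, raising to the 21st power is a bijection on this group: if u^21 ≡ v^21 then (uv^{−1})^21 = 1, and the only element of order dividing gcd(21, 58) = 1 is 1, so u = v.
With f(0) = 0 this makes f injective on all of ℤ_{59}, hence bijective (finite equal-size domain and codomain). In particular f is bijective.
Since f is bijective, we find the preimage of 16. The inverse of x ↦ x^21 on (ℤ_{59})^× is x ↦ x^47, because 21·47 = 987 = 17·58 + 1 ≡ 1 (mod 58) and x^{58} = 1 for x ≠ 0 (Fermat). So f⁻¹(16) = 16^47 mod 59.
Repeated squaring mod 59: 16^1 ≡ 16, 16^2 ≡ 16² = 256 ≡ 20, 16^4 ≡ 20² = 400 ≡ 46, 16^8 ≡ 46² = 2116 ≡ 51, 16^16 ≡ 51² = 2601 ≡ 5, 16^32 ≡ 5² = 25. Since 47 = 32 + 8 + 4 + 2 + 1, 16^47 ≡ 25·51·46·20·16: 25·51 = 1275 ≡ 36, then 36·46 = 1656 ≡ 4, then 4·20 = 80 ≡ 21, then 21·16 = 336 ≡ 41. So 16^47 ≡ 41 (mod 59).
Hence f⁻¹(16) = 41.

41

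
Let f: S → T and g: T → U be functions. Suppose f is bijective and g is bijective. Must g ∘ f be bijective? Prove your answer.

bijective

Injectivity: if g(f(a)) = g(f(b)) then f(a) = f(b) (g injective) so a = b (f injective).
Surjectivity: for c ∈ U pick b with g(b) = c, then a with f(a) = b; then (g ∘ f)(a) = c.
So g ∘ f is bijective.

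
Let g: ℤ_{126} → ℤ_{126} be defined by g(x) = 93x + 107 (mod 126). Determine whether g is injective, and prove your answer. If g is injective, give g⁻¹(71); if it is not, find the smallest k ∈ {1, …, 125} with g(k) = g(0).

By definition, injectivity means: for all s, t in the domain, g(s) = g(t) implies s = t.
We have gcd(93, 126) = 3 > 1. Taking s = 0 and t = 42: g(0) = 107 and g(42) = 93·42 + 107 = 4013 ≡ 107 (mod 126).
So g(0) = g(42) while 0 ≠ 42, hence g is not injective.
Since g is not injective, we find the least positive k with g(k) = g(0): this means 93k ≡ 0 (mod 126), i.e. 126 ∣ 93k. Since gcd(93, 126) = 3, dividing through by 3 this holds exactly when 42 ∣ 31k, and as gcd(31, 42) = 1, exactly when 42 ∣ k.
The smallest positive such k is 42.

42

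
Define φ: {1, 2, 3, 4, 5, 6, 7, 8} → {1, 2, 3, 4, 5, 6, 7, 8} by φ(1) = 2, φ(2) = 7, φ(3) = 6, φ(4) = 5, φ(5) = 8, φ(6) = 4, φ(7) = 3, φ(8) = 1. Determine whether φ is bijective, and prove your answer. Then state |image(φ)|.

8

The values 2, 7, 6, 5, 8, 4, 3, 1 are a permutation of {1, 2, 3, 4, 5, 6, 7, 8}: each element appears exactly once.
So φ is injective and surjective, hence bijective.
The image of φ is {1, 2, 3, 4, 5, 6, 7, 8}, which has 8 elements.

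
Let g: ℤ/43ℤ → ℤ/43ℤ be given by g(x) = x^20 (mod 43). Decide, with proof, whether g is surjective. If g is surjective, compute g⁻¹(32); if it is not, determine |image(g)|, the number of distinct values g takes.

22

g(21): Repeated squaring mod 43: 21^1 ≡ 21, 21^2 ≡ 21² = 441 ≡ 11, 21^4 ≡ 11² = 121 ≡ 35, 21^8 ≡ 35² = 1225 ≡ 21, 21^16 ≡ 21² = 441 ≡ 11. Since 20 = 16 + 4, 21^20 ≡ 11·35: 11·35 = 385 ≡ 41. So 21^20 ≡ 41 (mod 43).
g(22): Repeated squaring mod 43: 22^1 ≡ 22, 22^2 ≡ 22² = 484 ≡ 11, 22^4 ≡ 11² = 121 ≡ 35, 22^8 ≡ 35² = 1225 ≡ 21, 22^16 ≡ 21² = 441 ≡ 11. Since 20 = 16 + 4, 22^20 ≡ 11·35: 11·35 = 385 ≡ 41. So 22^20 ≡ 41 (mod 43).
So g(21) = g(22) = 41 while 21 ≠ 22, therefore g is not injective.
A non-injective map from the 43-element set ℤ/43ℤ to itself takes at most 42 distinct values, so it cannot be surjective. So g is not surjective.
Since g is not surjective, we determine |image(g)|. Computing x^20 mod 43 for each x (by repeated squaring, reducing mod 43 at every step), the values g(0), g(1), …, g(42) are: 0, 1, 21, 14, 11, 17, 36, 6, 16, 24, 13, 4, 25, 10, 40, 23, 35, 38, 31, 9, 15, 41, 41, 15, 9, 31, 38, 35, 23, 40, 10, 25, 4, 13, 24, 16, 6, 36, 17, 11, 14, 21, 1.
The distinct values are {0, 1, 4, 6, 9, 10, 11, 13, 14, 15, 16, 17, 21, 23, 24, 25, 31, 35, 36, 38, 40, 41}; there are 22 of them.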